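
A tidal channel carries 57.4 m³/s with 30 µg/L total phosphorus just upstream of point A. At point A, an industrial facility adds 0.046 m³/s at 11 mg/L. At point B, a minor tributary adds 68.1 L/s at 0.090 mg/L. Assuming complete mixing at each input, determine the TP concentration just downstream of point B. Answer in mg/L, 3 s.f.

0.0388 mg/L

30 µg/L = 0.03 mg/L.
After input A: C = (57.4·0.03 + 0.046·11) / 57.45 = 0.03878 mg/L.
68.1 L/s = 0.0681 m³/s.
After input B: C = (57.45·0.03878 + 0.0681·0.09) / 57.51 = 0.03884 mg/L.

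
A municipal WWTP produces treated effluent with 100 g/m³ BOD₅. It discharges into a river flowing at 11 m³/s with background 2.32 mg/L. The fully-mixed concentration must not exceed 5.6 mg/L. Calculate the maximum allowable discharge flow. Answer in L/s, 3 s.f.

Mass balance at complete mixing: C_std·(Q_w + Q_r) = Q_w·C_e + Q_r·C_b.
Rearranging, Q_w = Q_r·(C_std − C_b)/(C_e − C_std) = 11·(5.6 − 2.32) / (100 − 5.6) = 0.3822 m³/s.
= 382.2 L/s.

382 L/s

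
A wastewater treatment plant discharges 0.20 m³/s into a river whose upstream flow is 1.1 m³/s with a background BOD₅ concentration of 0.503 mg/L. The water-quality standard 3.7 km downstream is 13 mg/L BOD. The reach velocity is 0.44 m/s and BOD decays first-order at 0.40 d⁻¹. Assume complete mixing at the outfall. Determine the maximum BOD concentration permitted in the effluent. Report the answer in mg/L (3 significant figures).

Travel time to the compliance point: t = 3700/0.44 = 8409 s = 0.09733 d; decay factor exp(−0.40·0.09733) = 0.9618.
So the concentration just after mixing may be at most 13/0.9618 = 13.52 mg/L.
Mass balance: 13.52·1.3 = 0.2·Cₑ + 1.1·0.503.
Cₑ = (17.57 − 0.5533) / 0.2 = 85.09 mg/L.

85.1 mg/L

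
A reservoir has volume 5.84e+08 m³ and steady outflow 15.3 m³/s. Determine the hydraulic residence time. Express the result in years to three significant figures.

Q = 15.3 m³/s × 3.156e+07 s/yr = 4.828e+08 m³/yr.
Hydraulic residence time τ = V/Q = 5.84e+08/4.828e+08 = 1.21 yr.

1.21 yr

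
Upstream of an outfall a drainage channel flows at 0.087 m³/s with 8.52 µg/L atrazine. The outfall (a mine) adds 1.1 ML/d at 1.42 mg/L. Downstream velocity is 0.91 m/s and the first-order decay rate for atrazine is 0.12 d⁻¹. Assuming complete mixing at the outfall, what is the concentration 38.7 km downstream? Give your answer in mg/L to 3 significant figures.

0.178 mg/L

1.1 ML/d = 0.01273 m³/s.
8.52 µg/L = 0.00852 mg/L.
After complete mixing, C₀ = (0.01273·1.42 + 0.087·0.00852) / 0.09973 = 0.1887 mg/L.
Travel time t = 3.87e+04 m / 0.91 m/s = 4.253e+04 s = 0.4922 d.
C = 0.1887·exp(−0.12·0.4922) = 0.1887·0.9426 = 0.1779 mg/L.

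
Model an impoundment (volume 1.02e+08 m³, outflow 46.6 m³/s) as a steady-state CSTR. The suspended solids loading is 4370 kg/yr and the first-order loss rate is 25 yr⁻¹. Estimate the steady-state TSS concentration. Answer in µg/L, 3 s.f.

1.09 µg/L

Outflow Q = 46.6 m³/s × 3.156e+07 s/yr = 1.471e+09 m³/yr.
Steady-state CSTR mass balance: W = Q·C + k·V·C, so C = W/(Q + kV).
Q + kV = 1.471e+09 + 25·1.02e+08 = 4.021e+09 m³/yr.
C = 4370/4.021e+09 = 1.087e-06 kg/m³ = 0.001087 mg/L = 1.087 µg/L.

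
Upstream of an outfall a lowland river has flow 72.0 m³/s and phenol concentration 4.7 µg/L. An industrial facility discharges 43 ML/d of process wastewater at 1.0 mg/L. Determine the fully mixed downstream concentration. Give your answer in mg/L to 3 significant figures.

0.0115 mg/L

43 ML/d = 0.4977 m³/s.
4.7 µg/L = 0.0047 mg/L.
By mass balance at complete mixing, C = (0.4977·1 + 72·0.0047) / (0.4977 + 72) = 0.8361/72.5 = 0.01153 mg/L.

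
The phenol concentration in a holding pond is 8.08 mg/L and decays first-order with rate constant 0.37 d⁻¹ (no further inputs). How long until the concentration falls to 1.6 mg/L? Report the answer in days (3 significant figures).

4.38 d

t = ln(C₀/C)/k = ln(8.08/1.6)/0.37 = 1.619/0.37 = 4.377 d.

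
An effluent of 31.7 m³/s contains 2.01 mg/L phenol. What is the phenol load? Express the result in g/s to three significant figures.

63.7 g/s

Mass flux = Q·C = 31.7 m³/s × 2.01 g/m³ = 63.72 g/s.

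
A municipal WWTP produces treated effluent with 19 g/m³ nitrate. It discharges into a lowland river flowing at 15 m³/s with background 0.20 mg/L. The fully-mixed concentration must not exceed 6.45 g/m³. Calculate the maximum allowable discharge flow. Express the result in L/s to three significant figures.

7470 L/s

Mass balance at complete mixing: C_std·(Q_w + Q_r) = Q_w·C_e + Q_r·C_b.
Rearranging, Q_w = Q_r·(C_std − C_b)/(C_e − C_std) = 15·(6.45 − 0.2) / (19 − 6.45) = 7.47 m³/s.
= 7470 L/s.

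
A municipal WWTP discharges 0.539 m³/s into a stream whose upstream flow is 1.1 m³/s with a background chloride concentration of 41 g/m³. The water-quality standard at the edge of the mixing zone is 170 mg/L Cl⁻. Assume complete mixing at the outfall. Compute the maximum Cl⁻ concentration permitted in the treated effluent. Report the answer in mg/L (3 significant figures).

Mass balance: 170·1.639 = 0.539·Cₑ + 1.1·41.
Cₑ = (278.6 − 45.1) / 0.539 = 433.3 mg/L.

433 mg/L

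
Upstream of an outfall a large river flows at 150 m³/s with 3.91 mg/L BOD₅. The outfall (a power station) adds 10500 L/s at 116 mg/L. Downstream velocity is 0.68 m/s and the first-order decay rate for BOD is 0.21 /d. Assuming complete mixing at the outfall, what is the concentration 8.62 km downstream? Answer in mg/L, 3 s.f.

10500 L/s = 10.5 m³/s.
After complete mixing, C₀ = (10.5·116 + 150·3.91) / 160.5 = 11.24 mg/L.
Travel time t = 8620 m / 0.68 m/s = 1.268e+04 s = 0.1467 d.
C = 11.24·exp(−0.21·0.1467) = 11.24·0.9697 = 10.9 mg/L.

10.9 mg/L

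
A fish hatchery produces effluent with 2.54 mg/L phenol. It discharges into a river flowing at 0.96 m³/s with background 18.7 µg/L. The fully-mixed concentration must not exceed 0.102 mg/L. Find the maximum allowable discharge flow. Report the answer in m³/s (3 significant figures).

18.7 µg/L = 0.0187 mg/L.
Mass balance at complete mixing: C_std·(Q_w + Q_r) = Q_w·C_e + Q_r·C_b.
Rearranging, Q_w = Q_r·(C_std − C_b)/(C_e − C_std) = 0.96·(0.102 − 0.0187) / (2.54 − 0.102) = 0.0328 m³/s.

0.0328 m³/s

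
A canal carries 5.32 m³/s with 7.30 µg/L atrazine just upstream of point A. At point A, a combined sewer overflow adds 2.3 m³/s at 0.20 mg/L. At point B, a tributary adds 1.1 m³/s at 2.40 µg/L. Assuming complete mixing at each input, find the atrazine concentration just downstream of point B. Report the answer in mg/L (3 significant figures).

0.0575 mg/L

7.30 µg/L = 0.0073 mg/L.
After input A: C = (5.32·0.0073 + 2.3·0.2) / 7.62 = 0.06546 mg/L.
2.40 µg/L = 0.0024 mg/L.
After input B: C = (7.62·0.06546 + 1.1·0.0024) / 8.72 = 0.05751 mg/L.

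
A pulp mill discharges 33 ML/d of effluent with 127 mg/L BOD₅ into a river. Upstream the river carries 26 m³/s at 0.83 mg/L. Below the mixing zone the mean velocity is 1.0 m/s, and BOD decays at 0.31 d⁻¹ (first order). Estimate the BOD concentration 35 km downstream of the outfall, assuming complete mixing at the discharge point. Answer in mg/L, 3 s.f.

33 ML/d = 0.3819 m³/s.
After complete mixing, C₀ = (0.3819·127 + 26·0.83) / 26.38 = 2.657 mg/L.
Travel time t = 3.5e+04 m / 1.0 m/s = 3.5e+04 s = 0.4051 d.
C = 2.657·exp(−0.31·0.4051) = 2.657·0.882 = 2.343 mg/L.

2.34 mg/L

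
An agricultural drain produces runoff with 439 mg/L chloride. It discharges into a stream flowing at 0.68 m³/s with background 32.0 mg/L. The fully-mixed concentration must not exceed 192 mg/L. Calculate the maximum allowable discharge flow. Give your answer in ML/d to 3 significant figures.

38.1 ML/d

Mass balance at complete mixing: C_std·(Q_w + Q_r) = Q_w·C_e + Q_r·C_b.
Rearranging, Q_w = Q_r·(C_std − C_b)/(C_e − C_std) = 0.68·(192 − 32) / (439 − 192) = 0.4405 m³/s.
= 38.06 ML/d.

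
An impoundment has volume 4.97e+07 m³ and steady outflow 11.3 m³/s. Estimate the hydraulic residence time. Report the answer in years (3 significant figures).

0.139 yr

Q = 11.3 m³/s × 3.156e+07 s/yr = 3.566e+08 m³/yr.
Hydraulic residence time τ = V/Q = 4.97e+07/3.566e+08 = 0.1394 yr.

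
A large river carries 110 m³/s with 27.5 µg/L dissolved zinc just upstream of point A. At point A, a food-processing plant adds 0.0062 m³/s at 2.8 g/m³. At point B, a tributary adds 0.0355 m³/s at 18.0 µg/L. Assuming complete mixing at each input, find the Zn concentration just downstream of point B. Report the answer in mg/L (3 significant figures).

27.5 µg/L = 0.0275 mg/L.
After input A: C = (110·0.0275 + 0.0062·2.8) / 110 = 0.02766 mg/L.
18.0 µg/L = 0.018 mg/L.
After input B: C = (110·0.02766 + 0.0355·0.018) / 110 = 0.02765 mg/L.

0.0277 mg/L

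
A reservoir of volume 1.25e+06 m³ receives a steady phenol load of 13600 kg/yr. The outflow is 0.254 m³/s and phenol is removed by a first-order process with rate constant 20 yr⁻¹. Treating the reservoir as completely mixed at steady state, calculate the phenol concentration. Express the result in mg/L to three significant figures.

0.412 mg/L

Outflow Q = 0.254 m³/s × 3.156e+07 s/yr = 8.016e+06 m³/yr.
Steady-state CSTR mass balance: W = Q·C + k·V·C, so C = W/(Q + kV).
Q + kV = 8.016e+06 + 20·1.25e+06 = 3.302e+07 m³/yr.
C = 13600/3.302e+07 = 0.0004119 kg/m³ = 0.4119 mg/L.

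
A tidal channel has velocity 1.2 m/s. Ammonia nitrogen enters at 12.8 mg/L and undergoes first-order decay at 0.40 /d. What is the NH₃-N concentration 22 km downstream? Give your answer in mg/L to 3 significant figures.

11.8 mg/L

Travel time t = 22 km / 1.2 m/s = 2.2e+04/1.2 = 1.833e+04 s = 0.2122 d.
First-order decay: C = 12.8·exp(−0.40·0.2122) = 12.8·0.9186 = 11.76 mg/L.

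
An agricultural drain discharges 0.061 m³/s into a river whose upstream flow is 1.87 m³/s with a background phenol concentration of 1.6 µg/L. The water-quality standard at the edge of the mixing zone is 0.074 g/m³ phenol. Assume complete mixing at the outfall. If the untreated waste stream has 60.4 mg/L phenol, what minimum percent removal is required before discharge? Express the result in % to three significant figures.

1.6 µg/L = 0.0016 mg/L.
Mass balance: 0.074·1.931 = 0.061·Cₑ + 1.87·0.0016.
Cₑ = (0.1429 − 0.002992) / 0.061 = 2.293 mg/L.
Required removal = 1 − 2.293/60.4 = 96.2 %.

96.2 %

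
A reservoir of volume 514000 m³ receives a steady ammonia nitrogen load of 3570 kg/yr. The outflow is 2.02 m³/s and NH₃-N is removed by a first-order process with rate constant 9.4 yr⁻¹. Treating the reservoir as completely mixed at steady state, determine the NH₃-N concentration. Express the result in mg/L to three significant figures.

Outflow Q = 2.02 m³/s × 3.156e+07 s/yr = 6.375e+07 m³/yr.
Steady-state CSTR mass balance: W = Q·C + k·V·C, so C = W/(Q + kV).
Q + kV = 6.375e+07 + 9.4·514000 = 6.858e+07 m³/yr.
C = 3570/6.858e+07 = 5.206e-05 kg/m³ = 0.05206 mg/L.

0.0521 mg/L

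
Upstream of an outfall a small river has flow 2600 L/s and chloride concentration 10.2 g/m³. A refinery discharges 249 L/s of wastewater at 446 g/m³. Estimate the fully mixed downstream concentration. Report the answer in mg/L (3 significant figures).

48.3 mg/L

249 L/s = 0.249 m³/s.
2600 L/s = 2.6 m³/s.
Conservation of mass across the mixing zone: C = (0.249·446 + 2.6·10.2) / (0.249 + 2.6) = 137.6/2.849 = 48.29 mg/L.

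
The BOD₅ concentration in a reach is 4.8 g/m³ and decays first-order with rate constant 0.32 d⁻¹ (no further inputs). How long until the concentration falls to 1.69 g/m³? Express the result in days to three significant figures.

t = ln(C₀/C)/k = ln(4.8/1.69)/0.32 = 1.044/0.32 = 3.262 d.

3.26 d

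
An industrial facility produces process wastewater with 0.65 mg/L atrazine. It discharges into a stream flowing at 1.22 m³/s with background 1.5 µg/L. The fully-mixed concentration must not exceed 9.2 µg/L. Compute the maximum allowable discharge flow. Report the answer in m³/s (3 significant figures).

0.0147 m³/s

1.5 µg/L = 0.0015 mg/L.
9.2 µg/L = 0.0092 mg/L.
Mass balance at complete mixing: C_std·(Q_w + Q_r) = Q_w·C_e + Q_r·C_b.
Rearranging, Q_w = Q_r·(C_std − C_b)/(C_e − C_std) = 1.22·(0.0092 − 0.0015) / (0.65 − 0.0092) = 0.01466 m³/s.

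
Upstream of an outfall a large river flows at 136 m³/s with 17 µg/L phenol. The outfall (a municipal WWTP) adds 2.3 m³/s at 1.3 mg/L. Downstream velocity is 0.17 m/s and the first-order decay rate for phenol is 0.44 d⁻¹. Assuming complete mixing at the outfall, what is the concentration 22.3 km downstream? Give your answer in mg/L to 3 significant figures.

17 µg/L = 0.017 mg/L.
After complete mixing, C₀ = (2.3·1.3 + 136·0.017) / 138.3 = 0.03834 mg/L.
Travel time t = 2.23e+04 m / 0.17 m/s = 1.312e+05 s = 1.518 d.
C = 0.03834·exp(−0.44·1.518) = 0.03834·0.5127 = 0.01966 mg/L.

0.0197 mg/L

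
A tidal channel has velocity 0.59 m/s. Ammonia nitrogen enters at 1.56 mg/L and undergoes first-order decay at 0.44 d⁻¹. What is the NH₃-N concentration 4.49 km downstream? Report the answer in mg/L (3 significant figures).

Travel time t = 4.49 km / 0.59 m/s = 4490/0.59 = 7610 s = 0.08808 d.
First-order decay: C = 1.56·exp(−0.44·0.08808) = 1.56·0.962 = 1.501 mg/L.

1.50 mg/L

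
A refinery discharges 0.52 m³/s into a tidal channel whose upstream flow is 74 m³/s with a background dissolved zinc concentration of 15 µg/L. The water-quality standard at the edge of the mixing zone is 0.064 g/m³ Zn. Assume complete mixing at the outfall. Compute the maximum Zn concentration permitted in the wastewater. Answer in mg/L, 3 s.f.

15 µg/L = 0.015 mg/L.
Mass balance: 0.064·74.52 = 0.52·Cₑ + 74·0.015.
Cₑ = (4.769 − 1.11) / 0.52 = 7.037 mg/L.

7.04 mg/L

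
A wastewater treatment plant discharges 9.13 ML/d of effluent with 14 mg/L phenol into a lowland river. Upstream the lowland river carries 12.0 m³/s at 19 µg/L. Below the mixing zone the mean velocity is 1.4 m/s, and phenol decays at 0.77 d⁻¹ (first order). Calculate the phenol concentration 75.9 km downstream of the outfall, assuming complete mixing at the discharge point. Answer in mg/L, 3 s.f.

9.13 ML/d = 0.1057 m³/s.
19 µg/L = 0.019 mg/L.
After complete mixing, C₀ = (0.1057·14 + 12·0.019) / 12.11 = 0.141 mg/L.
Travel time t = 7.59e+04 m / 1.4 m/s = 5.421e+04 s = 0.6275 d.
C = 0.141·exp(−0.77·0.6275) = 0.141·0.6168 = 0.087 mg/L.

0.0870 mg/L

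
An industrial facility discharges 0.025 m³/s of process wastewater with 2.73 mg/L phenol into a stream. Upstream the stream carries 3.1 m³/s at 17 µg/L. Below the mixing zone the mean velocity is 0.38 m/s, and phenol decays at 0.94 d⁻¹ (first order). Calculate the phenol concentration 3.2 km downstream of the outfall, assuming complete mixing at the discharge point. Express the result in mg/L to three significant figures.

0.0353 mg/L

17 µg/L = 0.017 mg/L.
After complete mixing, C₀ = (0.025·2.73 + 3.1·0.017) / 3.125 = 0.0387 mg/L.
Travel time t = 3200 m / 0.38 m/s = 8421 s = 0.09747 d.
C = 0.0387·exp(−0.94·0.09747) = 0.0387·0.9125 = 0.03532 mg/L.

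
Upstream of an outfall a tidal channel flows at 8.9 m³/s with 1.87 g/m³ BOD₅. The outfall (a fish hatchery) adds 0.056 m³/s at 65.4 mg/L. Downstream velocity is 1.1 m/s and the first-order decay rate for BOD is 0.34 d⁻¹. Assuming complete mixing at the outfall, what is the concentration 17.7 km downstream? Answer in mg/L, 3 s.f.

2.13 mg/L

After complete mixing, C₀ = (0.056·65.4 + 8.9·1.87) / 8.956 = 2.267 mg/L.
Travel time t = 1.77e+04 m / 1.1 m/s = 1.609e+04 s = 0.1862 d.
C = 2.267·exp(−0.34·0.1862) = 2.267·0.9386 = 2.128 mg/L.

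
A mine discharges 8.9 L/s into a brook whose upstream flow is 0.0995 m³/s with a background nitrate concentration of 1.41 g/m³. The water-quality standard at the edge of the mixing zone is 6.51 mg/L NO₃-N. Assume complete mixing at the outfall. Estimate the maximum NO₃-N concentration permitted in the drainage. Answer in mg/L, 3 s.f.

8.9 L/s = 0.0089 m³/s.
Mass balance: 6.51·0.1084 = 0.0089·Cₑ + 0.0995·1.41.
Cₑ = (0.7057 − 0.1403) / 0.0089 = 63.53 mg/L.

63.5 mg/L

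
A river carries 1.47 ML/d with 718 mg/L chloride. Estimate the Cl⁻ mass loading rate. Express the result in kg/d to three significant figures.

1.47 ML/d = 0.01701 m³/s.
Mass flux = Q·C = 0.01701 m³/s × 718 g/m³ = 12.22 g/s.
= 12.22 g/s × 86.4 = 1055 kg/d.

1060 kg/d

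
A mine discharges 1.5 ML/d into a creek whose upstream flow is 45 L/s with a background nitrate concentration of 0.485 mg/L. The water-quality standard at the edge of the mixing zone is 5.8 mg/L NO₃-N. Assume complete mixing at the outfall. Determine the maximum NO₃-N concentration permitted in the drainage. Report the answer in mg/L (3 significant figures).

1.5 ML/d = 0.01736 m³/s.
45 L/s = 0.045 m³/s.
Mass balance: 5.8·0.06236 = 0.01736·Cₑ + 0.045·0.485.
Cₑ = (0.3617 − 0.02182) / 0.01736 = 19.58 mg/L.

19.6 mg/L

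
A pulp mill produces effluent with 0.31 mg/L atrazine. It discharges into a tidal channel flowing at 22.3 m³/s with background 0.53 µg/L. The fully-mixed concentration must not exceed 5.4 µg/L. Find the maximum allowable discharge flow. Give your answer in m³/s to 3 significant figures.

0.53 µg/L = 0.00053 mg/L.
5.4 µg/L = 0.0054 mg/L.
Mass balance at complete mixing: C_std·(Q_w + Q_r) = Q_w·C_e + Q_r·C_b.
Rearranging, Q_w = Q_r·(C_std − C_b)/(C_e − C_std) = 22.3·(0.0054 − 0.00053) / (0.31 − 0.0054) = 0.3565 m³/s.

0.357 m³/s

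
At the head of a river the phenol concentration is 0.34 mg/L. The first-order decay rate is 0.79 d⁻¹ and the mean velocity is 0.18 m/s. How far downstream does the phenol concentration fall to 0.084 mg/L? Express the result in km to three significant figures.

From C = C₀·e^(−kt), t = ln(C₀/C)/k = ln(0.34/0.084)/0.79 = 1.398/0.79 = 1.77 d.
Distance = v·t = 0.18 m/s × 1.529e+05 s = 2.752e+04 m = 27.52 km.

27.5 km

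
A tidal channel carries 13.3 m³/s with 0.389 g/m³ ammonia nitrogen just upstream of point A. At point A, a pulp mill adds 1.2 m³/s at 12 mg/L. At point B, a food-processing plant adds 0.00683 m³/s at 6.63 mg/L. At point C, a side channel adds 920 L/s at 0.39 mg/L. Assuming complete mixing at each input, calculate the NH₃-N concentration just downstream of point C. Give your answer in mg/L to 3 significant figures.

After input A: C = (13.3·0.389 + 1.2·12) / 14.5 = 1.35 mg/L.
After input B: C = (14.5·1.35 + 0.00683·6.63) / 14.51 = 1.352 mg/L.
920 L/s = 0.92 m³/s.
After input C: C = (14.51·1.352 + 0.92·0.39) / 15.43 = 1.295 mg/L.

1.30 mg/L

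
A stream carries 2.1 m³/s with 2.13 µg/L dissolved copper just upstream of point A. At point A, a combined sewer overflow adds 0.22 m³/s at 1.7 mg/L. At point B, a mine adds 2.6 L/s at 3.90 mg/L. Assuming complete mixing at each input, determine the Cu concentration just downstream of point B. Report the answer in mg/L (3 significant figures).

0.167 mg/L

2.13 µg/L = 0.00213 mg/L.
After input A: C = (2.1·0.00213 + 0.22·1.7) / 2.32 = 0.1631 mg/L.
2.6 L/s = 0.0026 m³/s.
After input B: C = (2.32·0.1631 + 0.0026·3.9) / 2.323 = 0.1673 mg/L.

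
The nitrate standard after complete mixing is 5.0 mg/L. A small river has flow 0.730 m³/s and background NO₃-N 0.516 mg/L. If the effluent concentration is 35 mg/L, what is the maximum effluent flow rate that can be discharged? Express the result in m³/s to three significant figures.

0.109 m³/s

Mass balance at complete mixing: C_std·(Q_w + Q_r) = Q_w·C_e + Q_r·C_b.
Rearranging, Q_w = Q_r·(C_std − C_b)/(C_e − C_std) = 0.730·(5 − 0.516) / (35 − 5) = 0.1091 m³/s.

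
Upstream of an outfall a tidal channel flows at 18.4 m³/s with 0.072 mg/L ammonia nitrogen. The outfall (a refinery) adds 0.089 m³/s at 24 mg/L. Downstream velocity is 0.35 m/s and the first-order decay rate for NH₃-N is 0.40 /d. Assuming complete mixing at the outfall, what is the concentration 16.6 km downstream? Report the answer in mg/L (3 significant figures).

0.150 mg/L

After complete mixing, C₀ = (0.089·24 + 18.4·0.072) / 18.49 = 0.1872 mg/L.
Travel time t = 1.66e+04 m / 0.35 m/s = 4.743e+04 s = 0.5489 d.
C = 0.1872·exp(−0.40·0.5489) = 0.1872·0.8029 = 0.1503 mg/L.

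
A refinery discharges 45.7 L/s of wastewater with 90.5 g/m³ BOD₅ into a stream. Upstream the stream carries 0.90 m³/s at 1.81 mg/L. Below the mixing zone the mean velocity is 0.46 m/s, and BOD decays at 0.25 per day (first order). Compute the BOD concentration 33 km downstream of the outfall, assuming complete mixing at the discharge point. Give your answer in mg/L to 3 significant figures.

4.95 mg/L

45.7 L/s = 0.0457 m³/s.
After complete mixing, C₀ = (0.0457·90.5 + 0.9·1.81) / 0.9457 = 6.096 mg/L.
Travel time t = 3.3e+04 m / 0.46 m/s = 7.174e+04 s = 0.8303 d.
C = 6.096·exp(−0.25·0.8303) = 6.096·0.8125 = 4.953 mg/L.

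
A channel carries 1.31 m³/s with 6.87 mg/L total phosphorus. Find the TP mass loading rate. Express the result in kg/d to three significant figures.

778 kg/d

Mass flux = Q·C = 1.31 m³/s × 6.87 g/m³ = 9 g/s.
= 9 g/s × 86.4 = 777.6 kg/d.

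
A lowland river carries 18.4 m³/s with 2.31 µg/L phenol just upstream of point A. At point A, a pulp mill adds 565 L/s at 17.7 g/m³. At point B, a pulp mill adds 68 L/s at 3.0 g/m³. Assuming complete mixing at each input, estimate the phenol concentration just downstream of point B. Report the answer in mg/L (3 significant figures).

0.538 mg/L

2.31 µg/L = 0.00231 mg/L.
565 L/s = 0.565 m³/s.
After input A: C = (18.4·0.00231 + 0.565·17.7) / 18.96 = 0.5296 mg/L.
68 L/s = 0.068 m³/s.
After input B: C = (18.96·0.5296 + 0.068·3) / 19.03 = 0.5384 mg/L.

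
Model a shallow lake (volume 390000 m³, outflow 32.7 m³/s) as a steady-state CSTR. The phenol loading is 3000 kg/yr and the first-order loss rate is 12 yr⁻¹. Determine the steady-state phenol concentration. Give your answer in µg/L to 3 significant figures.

Outflow Q = 32.7 m³/s × 3.156e+07 s/yr = 1.032e+09 m³/yr.
Steady-state CSTR mass balance: W = Q·C + k·V·C, so C = W/(Q + kV).
Q + kV = 1.032e+09 + 12·390000 = 1.037e+09 m³/yr.
C = 3000/1.037e+09 = 2.894e-06 kg/m³ = 0.002894 mg/L = 2.894 µg/L.

2.89 µg/L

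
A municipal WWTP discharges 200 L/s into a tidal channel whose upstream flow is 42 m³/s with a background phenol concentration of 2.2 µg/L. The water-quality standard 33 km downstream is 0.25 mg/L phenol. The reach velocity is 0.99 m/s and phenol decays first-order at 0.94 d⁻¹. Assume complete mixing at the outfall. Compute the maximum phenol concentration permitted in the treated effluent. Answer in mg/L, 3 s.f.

200 L/s = 0.2 m³/s.
2.2 µg/L = 0.0022 mg/L.
Travel time to the compliance point: t = 3.3e+04/0.99 = 3.333e+04 s = 0.3858 d; decay factor exp(−0.94·0.3858) = 0.6958.
So the concentration just after mixing may be at most 0.25/0.6958 = 0.3593 mg/L.
Mass balance: 0.3593·42.2 = 0.2·Cₑ + 42·0.0022.
Cₑ = (15.16 − 0.0924) / 0.2 = 75.35 mg/L.

75.3 mg/L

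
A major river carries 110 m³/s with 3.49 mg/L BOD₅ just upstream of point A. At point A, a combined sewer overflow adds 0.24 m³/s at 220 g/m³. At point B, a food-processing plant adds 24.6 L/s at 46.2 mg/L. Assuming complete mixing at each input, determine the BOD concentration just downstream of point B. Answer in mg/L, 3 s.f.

3.97 mg/L

After input A: C = (110·3.49 + 0.24·220) / 110.2 = 3.961 mg/L.
24.6 L/s = 0.0246 m³/s.
After input B: C = (110.2·3.961 + 0.0246·46.2) / 110.3 = 3.971 mg/L.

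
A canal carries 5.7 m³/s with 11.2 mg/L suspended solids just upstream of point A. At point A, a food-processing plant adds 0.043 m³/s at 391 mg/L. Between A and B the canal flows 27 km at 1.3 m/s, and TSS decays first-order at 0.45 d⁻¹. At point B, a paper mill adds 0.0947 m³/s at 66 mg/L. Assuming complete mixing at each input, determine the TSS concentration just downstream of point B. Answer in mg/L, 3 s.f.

13.5 mg/L

After input A: C = (5.7·11.2 + 0.043·391) / 5.743 = 14.04 mg/L.
Over the 27 km reach to input B (t = 2.077e+04 s = 0.2404 d), decay gives C = 14.04·exp(−0.45·0.2404) = 12.6 mg/L.
After input B: C = (5.743·12.6 + 0.0947·66) / 5.838 = 13.47 mg/L.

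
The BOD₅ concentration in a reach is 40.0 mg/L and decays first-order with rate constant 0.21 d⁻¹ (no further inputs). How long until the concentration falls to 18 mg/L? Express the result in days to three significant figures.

3.80 d

t = ln(C₀/C)/k = ln(40.0/18)/0.21 = 0.7985/0.21 = 3.802 d.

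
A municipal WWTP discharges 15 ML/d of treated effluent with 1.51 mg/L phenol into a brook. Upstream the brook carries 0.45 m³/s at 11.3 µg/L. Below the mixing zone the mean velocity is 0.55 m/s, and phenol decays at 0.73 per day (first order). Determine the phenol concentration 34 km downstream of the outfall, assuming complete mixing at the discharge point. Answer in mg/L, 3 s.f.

15 ML/d = 0.1736 m³/s.
11.3 µg/L = 0.0113 mg/L.
After complete mixing, C₀ = (0.1736·1.51 + 0.45·0.0113) / 0.6236 = 0.4285 mg/L.
Travel time t = 3.4e+04 m / 0.55 m/s = 6.182e+04 s = 0.7155 d.
C = 0.4285·exp(−0.73·0.7155) = 0.4285·0.5932 = 0.2542 mg/L.

0.254 mg/L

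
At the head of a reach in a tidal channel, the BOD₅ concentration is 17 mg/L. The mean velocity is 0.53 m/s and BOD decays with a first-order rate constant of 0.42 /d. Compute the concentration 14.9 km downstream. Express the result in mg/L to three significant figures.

14.8 mg/L

Travel time t = 14.9 km / 0.53 m/s = 1.49e+04/0.53 = 2.811e+04 s = 0.3254 d.
First-order decay: C = 17·exp(−0.42·0.3254) = 17·0.8723 = 14.83 mg/L.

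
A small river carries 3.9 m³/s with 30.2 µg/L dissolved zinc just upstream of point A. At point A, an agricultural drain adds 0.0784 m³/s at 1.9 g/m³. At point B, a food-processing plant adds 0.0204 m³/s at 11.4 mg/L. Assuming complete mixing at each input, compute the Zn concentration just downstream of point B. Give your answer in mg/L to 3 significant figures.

30.2 µg/L = 0.0302 mg/L.
After input A: C = (3.9·0.0302 + 0.0784·1.9) / 3.978 = 0.06705 mg/L.
After input B: C = (3.978·0.06705 + 0.0204·11.4) / 3.999 = 0.1249 mg/L.

0.125 mg/L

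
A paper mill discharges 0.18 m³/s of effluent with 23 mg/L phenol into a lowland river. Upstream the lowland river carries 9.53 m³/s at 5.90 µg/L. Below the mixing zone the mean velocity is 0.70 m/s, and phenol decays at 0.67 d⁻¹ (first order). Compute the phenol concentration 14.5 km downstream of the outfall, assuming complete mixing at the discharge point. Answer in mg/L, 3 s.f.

0.368 mg/L

5.90 µg/L = 0.0059 mg/L.
After complete mixing, C₀ = (0.18·23 + 9.53·0.0059) / 9.71 = 0.4322 mg/L.
Travel time t = 1.45e+04 m / 0.70 m/s = 2.071e+04 s = 0.2397 d.
C = 0.4322·exp(−0.67·0.2397) = 0.4322·0.8516 = 0.368 mg/L.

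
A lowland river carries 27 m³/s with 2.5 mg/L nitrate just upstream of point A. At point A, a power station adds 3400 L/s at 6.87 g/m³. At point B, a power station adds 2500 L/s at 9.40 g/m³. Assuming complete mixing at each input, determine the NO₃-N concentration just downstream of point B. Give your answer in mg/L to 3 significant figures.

3400 L/s = 3.4 m³/s.
After input A: C = (27·2.5 + 3.4·6.87) / 30.4 = 2.989 mg/L.
2500 L/s = 2.5 m³/s.
After input B: C = (30.4·2.989 + 2.5·9.4) / 32.9 = 3.476 mg/L.

3.48 mg/L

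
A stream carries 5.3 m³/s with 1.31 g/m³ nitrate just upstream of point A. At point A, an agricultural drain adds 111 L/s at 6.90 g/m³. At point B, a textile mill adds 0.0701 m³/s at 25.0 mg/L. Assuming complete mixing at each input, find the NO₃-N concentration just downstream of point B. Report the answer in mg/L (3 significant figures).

1.73 mg/L

111 L/s = 0.111 m³/s.
After input A: C = (5.3·1.31 + 0.111·6.9) / 5.411 = 1.425 mg/L.
After input B: C = (5.411·1.425 + 0.0701·25) / 5.481 = 1.726 mg/L.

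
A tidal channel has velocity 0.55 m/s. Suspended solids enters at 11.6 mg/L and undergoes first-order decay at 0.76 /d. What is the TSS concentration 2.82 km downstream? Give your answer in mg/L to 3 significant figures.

Travel time t = 2.82 km / 0.55 m/s = 2820/0.55 = 5127 s = 0.05934 d.
First-order decay: C = 11.6·exp(−0.76·0.05934) = 11.6·0.9559 = 11.09 mg/L.

11.1 mg/L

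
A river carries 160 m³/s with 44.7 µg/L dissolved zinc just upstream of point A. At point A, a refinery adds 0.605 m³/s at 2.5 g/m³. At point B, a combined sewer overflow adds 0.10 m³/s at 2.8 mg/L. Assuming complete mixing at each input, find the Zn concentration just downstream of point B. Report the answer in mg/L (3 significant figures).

0.0557 mg/L

44.7 µg/L = 0.0447 mg/L.
After input A: C = (160·0.0447 + 0.605·2.5) / 160.6 = 0.05395 mg/L.
After input B: C = (160.6·0.05395 + 0.1·2.8) / 160.7 = 0.05566 mg/L.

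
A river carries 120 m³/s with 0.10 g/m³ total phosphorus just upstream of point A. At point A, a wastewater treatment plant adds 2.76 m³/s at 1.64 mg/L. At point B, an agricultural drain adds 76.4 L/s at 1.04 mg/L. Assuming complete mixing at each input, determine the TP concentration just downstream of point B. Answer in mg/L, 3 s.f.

After input A: C = (120·0.1 + 2.76·1.64) / 122.8 = 0.1346 mg/L.
76.4 L/s = 0.0764 m³/s.
After input B: C = (122.8·0.1346 + 0.0764·1.04) / 122.8 = 0.1352 mg/L.

0.135 mg/L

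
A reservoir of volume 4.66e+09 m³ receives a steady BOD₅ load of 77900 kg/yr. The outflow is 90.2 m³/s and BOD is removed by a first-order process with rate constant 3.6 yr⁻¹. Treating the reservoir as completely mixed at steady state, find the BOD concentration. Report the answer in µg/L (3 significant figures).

Outflow Q = 90.2 m³/s × 3.156e+07 s/yr = 2.846e+09 m³/yr.
Steady-state CSTR mass balance: W = Q·C + k·V·C, so C = W/(Q + kV).
Q + kV = 2.846e+09 + 3.6·4.66e+09 = 1.962e+10 m³/yr.
C = 77900/1.962e+10 = 3.97e-06 kg/m³ = 0.00397 mg/L = 3.97 µg/L.

3.97 µg/L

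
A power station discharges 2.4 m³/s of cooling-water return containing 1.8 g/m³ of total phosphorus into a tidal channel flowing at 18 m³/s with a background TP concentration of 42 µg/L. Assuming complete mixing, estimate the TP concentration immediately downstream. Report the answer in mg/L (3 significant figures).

0.249 mg/L

42 µg/L = 0.042 mg/L.
Flow-weighted mixing gives C = (2.4·1.8 + 18·0.042) / (2.4 + 18) = 5.076/20.4 = 0.2488 mg/L.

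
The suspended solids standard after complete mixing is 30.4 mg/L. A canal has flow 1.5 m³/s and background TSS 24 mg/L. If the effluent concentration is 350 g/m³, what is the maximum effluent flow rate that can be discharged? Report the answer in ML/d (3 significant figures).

Mass balance at complete mixing: C_std·(Q_w + Q_r) = Q_w·C_e + Q_r·C_b.
Rearranging, Q_w = Q_r·(C_std − C_b)/(C_e − C_std) = 1.5·(30.4 − 24) / (350 − 30.4) = 0.03004 m³/s.
= 2.595 ML/d.

2.60 ML/d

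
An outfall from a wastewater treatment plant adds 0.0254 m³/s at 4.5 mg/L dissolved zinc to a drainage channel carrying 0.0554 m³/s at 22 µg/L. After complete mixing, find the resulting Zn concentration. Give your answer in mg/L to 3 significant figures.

22 µg/L = 0.022 mg/L.
Conservation of mass across the mixing zone: C = (0.0254·4.5 + 0.0554·0.022) / (0.0254 + 0.0554) = 0.1155/0.0808 = 1.43 mg/L.

1.43 mg/L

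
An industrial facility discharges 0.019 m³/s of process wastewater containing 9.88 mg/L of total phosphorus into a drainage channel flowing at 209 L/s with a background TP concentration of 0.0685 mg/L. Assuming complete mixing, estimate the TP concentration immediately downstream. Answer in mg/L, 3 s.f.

209 L/s = 0.209 m³/s.
Flow-weighted mixing gives C = (0.019·9.88 + 0.209·0.0685) / (0.019 + 0.209) = 0.202/0.228 = 0.8861 mg/L.

0.886 mg/L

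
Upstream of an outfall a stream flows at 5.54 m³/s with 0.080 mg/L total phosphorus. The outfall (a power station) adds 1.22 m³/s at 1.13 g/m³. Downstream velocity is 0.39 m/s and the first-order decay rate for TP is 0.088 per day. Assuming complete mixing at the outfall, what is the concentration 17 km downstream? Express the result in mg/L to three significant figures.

After complete mixing, C₀ = (1.22·1.13 + 5.54·0.08) / 6.76 = 0.2695 mg/L.
Travel time t = 1.7e+04 m / 0.39 m/s = 4.359e+04 s = 0.5045 d.
C = 0.2695·exp(−0.088·0.5045) = 0.2695·0.9566 = 0.2578 mg/L.

0.258 mg/L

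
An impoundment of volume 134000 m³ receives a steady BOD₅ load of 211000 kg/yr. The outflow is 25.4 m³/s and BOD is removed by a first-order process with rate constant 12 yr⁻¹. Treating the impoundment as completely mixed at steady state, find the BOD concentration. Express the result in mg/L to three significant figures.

Outflow Q = 25.4 m³/s × 3.156e+07 s/yr = 8.016e+08 m³/yr.
Steady-state CSTR mass balance: W = Q·C + k·V·C, so C = W/(Q + kV).
Q + kV = 8.016e+08 + 12·134000 = 8.032e+08 m³/yr.
C = 211000/8.032e+08 = 0.0002627 kg/m³ = 0.2627 mg/L.

0.263 mg/L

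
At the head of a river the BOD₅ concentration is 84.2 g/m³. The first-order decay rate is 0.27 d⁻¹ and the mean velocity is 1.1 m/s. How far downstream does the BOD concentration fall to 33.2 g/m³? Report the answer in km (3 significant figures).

From C = C₀·e^(−kt), t = ln(C₀/C)/k = ln(84.2/33.2)/0.27 = 0.9306/0.27 = 3.447 d.
Distance = v·t = 1.1 m/s × 2.978e+05 s = 3.276e+05 m = 327.6 km.

328 km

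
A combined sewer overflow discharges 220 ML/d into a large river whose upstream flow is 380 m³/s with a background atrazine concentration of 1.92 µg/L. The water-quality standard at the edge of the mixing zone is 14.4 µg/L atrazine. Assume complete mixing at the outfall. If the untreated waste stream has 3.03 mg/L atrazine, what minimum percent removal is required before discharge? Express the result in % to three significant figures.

38.1 %

220 ML/d = 2.546 m³/s.
1.92 µg/L = 0.00192 mg/L.
14.4 µg/L = 0.0144 mg/L.
Mass balance: 0.0144·382.5 = 2.546·Cₑ + 380·0.00192.
Cₑ = (5.509 − 0.7296) / 2.546 = 1.877 mg/L.
Required removal = 1 − 1.877/3.03 = 38.06 %.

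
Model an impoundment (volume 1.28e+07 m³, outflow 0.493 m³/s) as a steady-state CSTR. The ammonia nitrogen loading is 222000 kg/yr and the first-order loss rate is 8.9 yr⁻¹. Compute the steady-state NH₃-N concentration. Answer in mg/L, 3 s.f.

1.71 mg/L

Outflow Q = 0.493 m³/s × 3.156e+07 s/yr = 1.556e+07 m³/yr.
Steady-state CSTR mass balance: W = Q·C + k·V·C, so C = W/(Q + kV).
Q + kV = 1.556e+07 + 8.9·1.28e+07 = 1.295e+08 m³/yr.
C = 222000/1.295e+08 = 0.001715 kg/m³ = 1.715 mg/L.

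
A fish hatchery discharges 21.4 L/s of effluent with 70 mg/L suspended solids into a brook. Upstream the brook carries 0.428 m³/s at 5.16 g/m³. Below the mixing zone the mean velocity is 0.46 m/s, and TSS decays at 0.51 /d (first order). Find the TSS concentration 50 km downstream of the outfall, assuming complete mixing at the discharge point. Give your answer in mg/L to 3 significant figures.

21.4 L/s = 0.0214 m³/s.
After complete mixing, C₀ = (0.0214·70 + 0.428·5.16) / 0.4494 = 8.248 mg/L.
Travel time t = 5e+04 m / 0.46 m/s = 1.087e+05 s = 1.258 d.
C = 8.248·exp(−0.51·1.258) = 8.248·0.5264 = 4.342 mg/L.

4.34 mg/L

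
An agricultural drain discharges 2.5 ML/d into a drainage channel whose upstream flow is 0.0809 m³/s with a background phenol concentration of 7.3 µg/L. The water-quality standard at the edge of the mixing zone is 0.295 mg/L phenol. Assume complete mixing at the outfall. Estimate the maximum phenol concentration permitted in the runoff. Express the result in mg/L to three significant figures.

2.5 ML/d = 0.02894 m³/s.
7.3 µg/L = 0.0073 mg/L.
Mass balance: 0.295·0.1098 = 0.02894·Cₑ + 0.0809·0.0073.
Cₑ = (0.0324 − 0.0005906) / 0.02894 = 1.099 mg/L.

1.10 mg/L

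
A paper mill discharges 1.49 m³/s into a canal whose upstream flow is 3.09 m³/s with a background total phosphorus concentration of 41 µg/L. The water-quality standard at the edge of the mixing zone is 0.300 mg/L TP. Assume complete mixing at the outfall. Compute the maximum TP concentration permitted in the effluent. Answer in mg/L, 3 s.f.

41 µg/L = 0.041 mg/L.
Mass balance: 0.3·4.58 = 1.49·Cₑ + 3.09·0.041.
Cₑ = (1.374 − 0.1267) / 1.49 = 0.8371 mg/L.

0.837 mg/L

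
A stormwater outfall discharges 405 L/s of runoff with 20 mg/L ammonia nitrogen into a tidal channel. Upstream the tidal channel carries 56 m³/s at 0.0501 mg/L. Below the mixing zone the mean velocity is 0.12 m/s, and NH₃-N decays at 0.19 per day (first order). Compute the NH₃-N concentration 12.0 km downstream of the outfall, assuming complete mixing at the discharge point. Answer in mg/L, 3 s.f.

0.155 mg/L

405 L/s = 0.405 m³/s.
After complete mixing, C₀ = (0.405·20 + 56·0.0501) / 56.41 = 0.1933 mg/L.
Travel time t = 1.2e+04 m / 0.12 m/s = 1e+05 s = 1.157 d.
C = 0.1933·exp(−0.19·1.157) = 0.1933·0.8026 = 0.1552 mg/L.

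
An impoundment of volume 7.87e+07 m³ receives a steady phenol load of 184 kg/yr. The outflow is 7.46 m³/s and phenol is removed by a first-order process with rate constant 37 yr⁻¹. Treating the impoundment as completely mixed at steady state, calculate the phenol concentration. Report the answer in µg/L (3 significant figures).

0.0585 µg/L

Outflow Q = 7.46 m³/s × 3.156e+07 s/yr = 2.354e+08 m³/yr.
Steady-state CSTR mass balance: W = Q·C + k·V·C, so C = W/(Q + kV).
Q + kV = 2.354e+08 + 37·7.87e+07 = 3.147e+09 m³/yr.
C = 184/3.147e+09 = 5.846e-08 kg/m³ = 5.846e-05 mg/L = 0.05846 µg/L.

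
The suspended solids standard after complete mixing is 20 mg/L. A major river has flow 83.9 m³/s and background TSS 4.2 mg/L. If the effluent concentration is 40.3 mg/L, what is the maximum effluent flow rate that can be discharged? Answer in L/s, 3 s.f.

65300 L/s

Mass balance at complete mixing: C_std·(Q_w + Q_r) = Q_w·C_e + Q_r·C_b.
Rearranging, Q_w = Q_r·(C_std − C_b)/(C_e − C_std) = 83.9·(20 − 4.2) / (40.3 − 20) = 65.3 m³/s.
= 6.53e+04 L/s.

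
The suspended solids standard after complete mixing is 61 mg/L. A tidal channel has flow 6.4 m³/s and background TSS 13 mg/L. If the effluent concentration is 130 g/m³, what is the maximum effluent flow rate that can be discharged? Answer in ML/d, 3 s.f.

Mass balance at complete mixing: C_std·(Q_w + Q_r) = Q_w·C_e + Q_r·C_b.
Rearranging, Q_w = Q_r·(C_std − C_b)/(C_e − C_std) = 6.4·(61 − 13) / (130 − 61) = 4.452 m³/s.
= 384.7 ML/d.

385 ML/d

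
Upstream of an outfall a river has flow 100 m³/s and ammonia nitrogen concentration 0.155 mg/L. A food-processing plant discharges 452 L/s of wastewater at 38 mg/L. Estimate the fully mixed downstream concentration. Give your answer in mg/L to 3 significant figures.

452 L/s = 0.452 m³/s.
By mass balance at complete mixing, C = (0.452·38 + 100·0.155) / (0.452 + 100) = 32.68/100.5 = 0.3253 mg/L.

0.325 mg/L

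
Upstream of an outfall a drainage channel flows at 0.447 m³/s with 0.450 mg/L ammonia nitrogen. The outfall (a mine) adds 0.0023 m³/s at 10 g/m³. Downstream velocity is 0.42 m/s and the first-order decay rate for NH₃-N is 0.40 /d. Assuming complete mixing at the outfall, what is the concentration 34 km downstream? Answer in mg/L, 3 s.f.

After complete mixing, C₀ = (0.0023·10 + 0.447·0.45) / 0.4493 = 0.4989 mg/L.
Travel time t = 3.4e+04 m / 0.42 m/s = 8.095e+04 s = 0.9369 d.
C = 0.4989·exp(−0.40·0.9369) = 0.4989·0.6874 = 0.343 mg/L.

0.343 mg/L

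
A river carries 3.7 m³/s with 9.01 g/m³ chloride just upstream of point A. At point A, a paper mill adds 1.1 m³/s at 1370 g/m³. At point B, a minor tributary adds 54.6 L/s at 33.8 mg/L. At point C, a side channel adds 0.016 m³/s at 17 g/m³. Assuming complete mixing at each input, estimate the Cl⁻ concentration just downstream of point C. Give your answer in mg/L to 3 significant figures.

After input A: C = (3.7·9.01 + 1.1·1370) / 4.8 = 320.9 mg/L.
54.6 L/s = 0.0546 m³/s.
After input B: C = (4.8·320.9 + 0.0546·33.8) / 4.855 = 317.7 mg/L.
After input C: C = (4.855·317.7 + 0.016·17) / 4.871 = 316.7 mg/L.

317 mg/L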